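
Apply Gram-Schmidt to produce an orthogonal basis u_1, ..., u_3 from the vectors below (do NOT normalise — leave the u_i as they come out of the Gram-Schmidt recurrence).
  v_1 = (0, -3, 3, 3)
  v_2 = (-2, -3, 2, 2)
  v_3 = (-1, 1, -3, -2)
Orthogonal basis:
  u_1 = (0, -3, 3, 3)
  u_2 = (-2, -2/3, -1/3, -1/3)
  u_3 = (2/7, -4/7, -11/14, 3/14)

Apply the Gram-Schmidt recurrence
  u_1 = v_1
  u_i = v_i − Σ_{j<i} ((v_i · u_j) / (u_j · u_j)) · u_j.

Step by step this gives:
  u_1 = (0, -3, 3, 3)
  u_2 = (-2, -2/3, -1/3, -1/3)
  u_3 = (2/7, -4/7, -11/14, 3/14)

Orthogonality check:
  u_2 · u_1 = 0 (should be 0)
  u_3 · u_1 = 0 (should be 0)
  u_3 · u_2 = 0 (should be 0)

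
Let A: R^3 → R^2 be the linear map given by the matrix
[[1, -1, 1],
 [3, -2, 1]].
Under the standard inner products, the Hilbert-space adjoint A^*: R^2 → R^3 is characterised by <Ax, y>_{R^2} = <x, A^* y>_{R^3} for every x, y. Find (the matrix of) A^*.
A^* = A^T =
[[1, 3],
 [-1, -2],
 [1, 1]]

For real matrices with standard dot products, the defining identity <Ax, y> = <x, A^* y> gives (Ax)^T y = x^T (A^*) y, i.e. x^T A^T y = x^T (A^*) y. Since this holds for all x, y, we must have A^* = A^T. Therefore
A^* =
[[1, 3],
 [-1, -2],
 [1, 1]].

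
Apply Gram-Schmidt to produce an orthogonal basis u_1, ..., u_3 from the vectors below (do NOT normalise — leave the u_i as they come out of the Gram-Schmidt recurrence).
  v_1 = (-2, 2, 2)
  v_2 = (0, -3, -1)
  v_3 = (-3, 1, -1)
Orthogonal basis:
  u_1 = (-2, 2, 2)
  u_2 = (-4/3, -5/3, 1/3)
  u_3 = (-10/7, 5/7, -15/7)

Apply the Gram-Schmidt recurrence
  u_1 = v_1
  u_i = v_i − Σ_{j<i} ((v_i · u_j) / (u_j · u_j)) · u_j.

Step by step this gives:
  u_1 = (-2, 2, 2)
  u_2 = (-4/3, -5/3, 1/3)
  u_3 = (-10/7, 5/7, -15/7)

Orthogonality check:
  u_2 · u_1 = 0 (should be 0)
  u_3 · u_1 = 0 (should be 0)
  u_3 · u_2 = 0 (should be 0)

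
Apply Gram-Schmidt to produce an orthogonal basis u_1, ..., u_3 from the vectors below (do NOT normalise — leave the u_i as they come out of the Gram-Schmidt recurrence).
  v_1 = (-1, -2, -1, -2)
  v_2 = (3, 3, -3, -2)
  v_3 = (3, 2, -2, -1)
Orthogonal basis:
  u_1 = (-1, -2, -1, -2)
  u_2 = (14/5, 13/5, -16/5, -12/5)
  u_3 = (199/306, -77/153, 13/306, 8/51)

Apply the Gram-Schmidt recurrence
  u_1 = v_1
  u_i = v_i − Σ_{j<i} ((v_i · u_j) / (u_j · u_j)) · u_j.

Step by step this gives:
  u_1 = (-1, -2, -1, -2)
  u_2 = (14/5, 13/5, -16/5, -12/5)
  u_3 = (199/306, -77/153, 13/306, 8/51)

Orthogonality check:
  u_2 · u_1 = 0 (should be 0)
  u_3 · u_1 = 0 (should be 0)
  u_3 · u_2 = 0 (should be 0)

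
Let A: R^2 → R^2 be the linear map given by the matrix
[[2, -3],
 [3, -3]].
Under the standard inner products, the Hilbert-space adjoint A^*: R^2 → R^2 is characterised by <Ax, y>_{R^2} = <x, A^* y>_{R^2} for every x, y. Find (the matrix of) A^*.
A^* = A^T =
[[2, 3],
 [-3, -3]]

For real matrices with standard dot products, the defining identity <Ax, y> = <x, A^* y> gives (Ax)^T y = x^T (A^*) y, i.e. x^T A^T y = x^T (A^*) y. Since this holds for all x, y, we must have A^* = A^T. Therefore
A^* =
[[2, 3],
 [-3, -3]].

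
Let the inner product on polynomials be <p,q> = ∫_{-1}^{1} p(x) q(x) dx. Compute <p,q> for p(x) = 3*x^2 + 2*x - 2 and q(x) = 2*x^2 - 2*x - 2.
<p,q> = 16/15

Expand the product: p(x)·q(x) = 6*x^4 - 2*x^3 - 14*x^2 + 4.
∫_{-1}^{1} of each monomial x^k gives [2/(k+1) if k even, 0 if k odd]. Integrating term-by-term (or equivalently evaluating the antiderivative F(x) = 6*x^5/5 - x^4/2 - 14*x^3/3 + 4*x at the endpoints):
  F(1) − F(−1) = 1/30 − (-31/30) = 16/15.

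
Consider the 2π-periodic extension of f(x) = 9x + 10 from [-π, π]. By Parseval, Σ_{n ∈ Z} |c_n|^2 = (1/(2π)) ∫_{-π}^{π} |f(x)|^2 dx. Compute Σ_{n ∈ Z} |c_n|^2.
Σ |c_n|^2 = 27π^2 + 100

Expand and integrate term by term over [-π, π]:
  ∫ (9x)^2 dx = 81·(2π^3/3); ∫ 2·9·(10)·x dx = 0 (odd integrand); ∫ 10^2 dx = 100·2π.
So (1/(2π)) ∫_{-π}^{π} (9x + 10)^2 dx = 81π^2/3 + 100 = 27π^2 + 100.
Parseval ⇒ Σ |c_n|^2 = 27π^2 + 100.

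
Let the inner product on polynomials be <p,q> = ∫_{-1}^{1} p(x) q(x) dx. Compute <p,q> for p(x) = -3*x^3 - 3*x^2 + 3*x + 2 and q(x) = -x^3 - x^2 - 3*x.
<p,q> = -302/105

Expand the product: p(x)·q(x) = 3*x^6 + 6*x^5 + 9*x^4 + 4*x^3 - 11*x^2 - 6*x.
∫_{-1}^{1} of each monomial x^k gives [2/(k+1) if k even, 0 if k odd]. Integrating term-by-term (or equivalently evaluating the antiderivative F(x) = 3*x^7/7 + x^6 + 9*x^5/5 + x^4 - 11*x^3/3 - 3*x^2 at the endpoints):
  F(1) − F(−1) = -256/105 − (46/105) = -302/105.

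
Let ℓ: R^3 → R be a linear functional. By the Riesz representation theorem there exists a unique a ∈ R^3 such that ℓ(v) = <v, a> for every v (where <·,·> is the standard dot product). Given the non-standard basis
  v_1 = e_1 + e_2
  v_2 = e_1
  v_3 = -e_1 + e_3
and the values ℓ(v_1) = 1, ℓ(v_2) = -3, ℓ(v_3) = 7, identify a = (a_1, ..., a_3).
a = (-3, 4, 4)

Write a = (a_1, ..., a_3) in the standard basis. For each basis vector v_i, ℓ(v_i) = <v_i, a> is a linear equation in the a_j's. Collect the n equations into a matrix system V a = ℓ, where row i of V is v_i (expressed in the standard basis). Since V is invertible (lower-triangular with 1s on the diagonal, up to permutation), solve by back-substitution:
  V =
[[1, 1, 0],
 [1, 0, 0],
 [-1, 0, 1]]
  V a = (1, -3, 7)
Solving gives a = (-3, 4, 4).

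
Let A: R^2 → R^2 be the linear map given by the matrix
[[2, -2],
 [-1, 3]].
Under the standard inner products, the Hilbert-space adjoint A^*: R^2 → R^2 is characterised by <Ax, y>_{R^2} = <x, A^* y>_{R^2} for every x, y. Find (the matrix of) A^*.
A^* = A^T =
[[2, -1],
 [-2, 3]]

For real matrices with standard dot products, the defining identity <Ax, y> = <x, A^* y> gives (Ax)^T y = x^T (A^*) y, i.e. x^T A^T y = x^T (A^*) y. Since this holds for all x, y, we must have A^* = A^T. Therefore
A^* =
[[2, -1],
 [-2, 3]].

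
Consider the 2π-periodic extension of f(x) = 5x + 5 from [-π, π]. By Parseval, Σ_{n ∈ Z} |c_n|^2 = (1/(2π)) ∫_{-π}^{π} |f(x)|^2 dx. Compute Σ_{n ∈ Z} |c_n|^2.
Σ |c_n|^2 = 25π^2/3 + 25

Expand and integrate term by term over [-π, π]:
  ∫ (5x)^2 dx = 25·(2π^3/3); ∫ 2·5·(5)·x dx = 0 (odd integrand); ∫ 5^2 dx = 25·2π.
So (1/(2π)) ∫_{-π}^{π} (5x + 5)^2 dx = 25π^2/3 + 25 = 25π^2/3 + 25.
Parseval ⇒ Σ |c_n|^2 = 25π^2/3 + 25.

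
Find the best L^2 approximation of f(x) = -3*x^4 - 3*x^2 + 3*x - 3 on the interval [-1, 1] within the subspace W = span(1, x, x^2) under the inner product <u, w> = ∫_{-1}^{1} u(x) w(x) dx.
g(x) = -39*x^2/7 + 3*x - 96/35

The best approximation g ∈ W is the orthogonal projection of f onto W. Writing g = a_0 + a_1 x + a_2 x^2, the coefficients solve the normal equations G · a = b where
  G_{ij} = <φ_i, φ_j> and b_i = <f, φ_i>, with φ_0 = 1, φ_1 = x, φ_2 = x^2.
G =
  [2, 0, 2/3]
  [0, 2/3, 0]
  [2/3, 0, 2/5],
b = (-46/5, 2, -142/35).
Solving gives a_0 = -96/35, a_1 = 3, a_2 = -39/7, so
  g(x) = -39*x^2/7 + 3*x - 96/35.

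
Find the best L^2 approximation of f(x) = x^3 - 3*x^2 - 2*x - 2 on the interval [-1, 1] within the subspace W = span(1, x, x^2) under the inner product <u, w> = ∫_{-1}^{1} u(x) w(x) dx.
g(x) = -3*x^2 - 7*x/5 - 2

The best approximation g ∈ W is the orthogonal projection of f onto W. Writing g = a_0 + a_1 x + a_2 x^2, the coefficients solve the normal equations G · a = b where
  G_{ij} = <φ_i, φ_j> and b_i = <f, φ_i>, with φ_0 = 1, φ_1 = x, φ_2 = x^2.
G =
  [2, 0, 2/3]
  [0, 2/3, 0]
  [2/3, 0, 2/5],
b = (-6, -14/15, -38/15).
Solving gives a_0 = -2, a_1 = -7/5, a_2 = -3, so
  g(x) = -3*x^2 - 7*x/5 - 2.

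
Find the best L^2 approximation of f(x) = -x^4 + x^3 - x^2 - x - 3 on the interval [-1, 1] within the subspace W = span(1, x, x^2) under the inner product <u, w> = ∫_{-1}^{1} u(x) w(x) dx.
g(x) = -13*x^2/7 - 2*x/5 - 102/35

The best approximation g ∈ W is the orthogonal projection of f onto W. Writing g = a_0 + a_1 x + a_2 x^2, the coefficients solve the normal equations G · a = b where
  G_{ij} = <φ_i, φ_j> and b_i = <f, φ_i>, with φ_0 = 1, φ_1 = x, φ_2 = x^2.
G =
  [2, 0, 2/3]
  [0, 2/3, 0]
  [2/3, 0, 2/5],
b = (-106/15, -4/15, -94/35).
Solving gives a_0 = -102/35, a_1 = -2/5, a_2 = -13/7, so
  g(x) = -13*x^2/7 - 2*x/5 - 102/35.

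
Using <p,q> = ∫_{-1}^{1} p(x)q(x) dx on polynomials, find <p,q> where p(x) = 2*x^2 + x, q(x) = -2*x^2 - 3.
<p,q> = -28/5

Expand the product: p(x)·q(x) = -4*x^4 - 2*x^3 - 6*x^2 - 3*x.
∫_{-1}^{1} of each monomial x^k gives [2/(k+1) if k even, 0 if k odd]. Integrating term-by-term (or equivalently evaluating the antiderivative F(x) = -4*x^5/5 - x^4/2 - 2*x^3 - 3*x^2/2 at the endpoints):
  F(1) − F(−1) = -24/5 − (4/5) = -28/5.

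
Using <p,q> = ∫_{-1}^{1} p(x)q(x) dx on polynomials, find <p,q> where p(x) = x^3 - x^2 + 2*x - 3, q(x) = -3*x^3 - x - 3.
<p,q> = 1576/105

Expand the product: p(x)·q(x) = -3*x^6 + 3*x^5 - 7*x^4 + 7*x^3 + x^2 - 3*x + 9.
∫_{-1}^{1} of each monomial x^k gives [2/(k+1) if k even, 0 if k odd]. Integrating term-by-term (or equivalently evaluating the antiderivative F(x) = -3*x^7/7 + x^6/2 - 7*x^5/5 + 7*x^4/4 + x^3/3 - 3*x^2/2 + 9*x at the endpoints):
  F(1) − F(−1) = 3467/420 − (-2837/420) = 1576/105.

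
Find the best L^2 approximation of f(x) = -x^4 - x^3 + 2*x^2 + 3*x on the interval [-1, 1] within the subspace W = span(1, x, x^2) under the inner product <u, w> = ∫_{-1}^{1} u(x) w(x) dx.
g(x) = 8*x^2/7 + 12*x/5 + 3/35

The best approximation g ∈ W is the orthogonal projection of f onto W. Writing g = a_0 + a_1 x + a_2 x^2, the coefficients solve the normal equations G · a = b where
  G_{ij} = <φ_i, φ_j> and b_i = <f, φ_i>, with φ_0 = 1, φ_1 = x, φ_2 = x^2.
G =
  [2, 0, 2/3]
  [0, 2/3, 0]
  [2/3, 0, 2/5],
b = (14/15, 8/5, 18/35).
Solving gives a_0 = 3/35, a_1 = 12/5, a_2 = 8/7, so
  g(x) = 8*x^2/7 + 12*x/5 + 3/35.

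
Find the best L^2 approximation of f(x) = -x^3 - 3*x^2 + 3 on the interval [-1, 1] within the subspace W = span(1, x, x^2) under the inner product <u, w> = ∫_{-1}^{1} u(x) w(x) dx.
g(x) = -3*x^2 - 3*x/5 + 3

The best approximation g ∈ W is the orthogonal projection of f onto W. Writing g = a_0 + a_1 x + a_2 x^2, the coefficients solve the normal equations G · a = b where
  G_{ij} = <φ_i, φ_j> and b_i = <f, φ_i>, with φ_0 = 1, φ_1 = x, φ_2 = x^2.
G =
  [2, 0, 2/3]
  [0, 2/3, 0]
  [2/3, 0, 2/5],
b = (4, -2/5, 4/5).
Solving gives a_0 = 3, a_1 = -3/5, a_2 = -3, so
  g(x) = -3*x^2 - 3*x/5 + 3.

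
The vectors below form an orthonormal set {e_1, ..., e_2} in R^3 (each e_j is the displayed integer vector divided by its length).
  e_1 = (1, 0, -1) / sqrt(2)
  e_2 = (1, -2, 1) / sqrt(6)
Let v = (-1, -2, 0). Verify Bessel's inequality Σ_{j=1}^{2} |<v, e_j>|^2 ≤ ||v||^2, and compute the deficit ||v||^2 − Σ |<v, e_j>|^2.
Σ |<v, e_j>|^2 = 2; ||v||^2 = 5; deficit = 3

Write each e_j = u_j / sqrt(<u_j, u_j>) where u_j is the displayed integer vector. Then <v, e_j> = <v, u_j> / sqrt(<u_j, u_j>), so |<v, e_j>|^2 = <v, u_j>^2 / <u_j, u_j>.
Coefficients: <v, e_1> = -1/sqrt(2), <v, e_2> = 3/sqrt(6).
Square and sum: Σ |<v, e_j>|^2 = 2.
Compute ||v||^2 = v·v = 5.
Deficit = 5 − 2 = 3 ≥ 0, confirming Bessel's inequality. (The deficit equals ||v − Σ <v,e_j> e_j||^2, the squared distance from v to span{e_j}.)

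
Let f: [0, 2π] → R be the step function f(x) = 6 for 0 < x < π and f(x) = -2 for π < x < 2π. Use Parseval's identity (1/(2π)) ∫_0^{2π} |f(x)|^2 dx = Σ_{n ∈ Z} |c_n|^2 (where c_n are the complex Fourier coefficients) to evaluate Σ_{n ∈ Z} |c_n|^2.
Σ |c_n|^2 = 20

Parseval equates the L^2 energy of f (normalised by 1/(2π)) with the ℓ^2 sum of its Fourier coefficients: (1/(2π)) ∫_0^{2π} |f|^2 = Σ |c_n|^2.
Compute the left side: (1/(2π)) [∫_0^π 6^2 dx + ∫_π^{2π} (-2)^2 dx] = (1/(2π)) · (36π + 4π) = (36 + 4)/2 = 20.
So Σ_{n ∈ Z} |c_n|^2 = 20.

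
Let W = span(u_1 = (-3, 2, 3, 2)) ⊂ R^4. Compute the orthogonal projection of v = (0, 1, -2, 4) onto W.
proj_W(v) = (-6/13, 4/13, 6/13, 4/13)

Set up U = [u_1 | ... | u_1] ∈ R^(4×1). The projector onto W = col(U) is P = U (U^T U)^(-1) U^T.
Compute U^T U =
  [26],
and U^T v = (4).
Solve U^T U · c = U^T v for the coefficients: c = (2/13). The projection is proj_W(v) = U c.
Check: (v - proj_W(v)) · u_1 = 0  (should be 0).
Result: proj_W(v) = (-6/13, 4/13, 6/13, 4/13).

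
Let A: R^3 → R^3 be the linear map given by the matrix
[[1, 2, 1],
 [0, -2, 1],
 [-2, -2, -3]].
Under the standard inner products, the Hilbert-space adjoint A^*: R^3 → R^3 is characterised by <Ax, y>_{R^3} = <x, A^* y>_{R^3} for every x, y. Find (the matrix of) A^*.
A^* = A^T =
[[1, 0, -2],
 [2, -2, -2],
 [1, 1, -3]]

For real matrices with standard dot products, the defining identity <Ax, y> = <x, A^* y> gives (Ax)^T y = x^T (A^*) y, i.e. x^T A^T y = x^T (A^*) y. Since this holds for all x, y, we must have A^* = A^T. Therefore
A^* =
[[1, 0, -2],
 [2, -2, -2],
 [1, 1, -3]].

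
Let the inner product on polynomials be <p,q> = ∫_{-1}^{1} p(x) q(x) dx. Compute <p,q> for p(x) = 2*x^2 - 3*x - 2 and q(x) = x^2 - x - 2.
<p,q> = 34/5

Expand the product: p(x)·q(x) = 2*x^4 - 5*x^3 - 3*x^2 + 8*x + 4.
∫_{-1}^{1} of each monomial x^k gives [2/(k+1) if k even, 0 if k odd]. Integrating term-by-term (or equivalently evaluating the antiderivative F(x) = 2*x^5/5 - 5*x^4/4 - x^3 + 4*x^2 + 4*x at the endpoints):
  F(1) − F(−1) = 123/20 − (-13/20) = 34/5.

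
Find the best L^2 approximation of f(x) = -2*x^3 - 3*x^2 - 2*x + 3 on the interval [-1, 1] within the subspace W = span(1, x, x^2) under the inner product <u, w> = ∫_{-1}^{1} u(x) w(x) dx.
g(x) = -3*x^2 - 16*x/5 + 3

The best approximation g ∈ W is the orthogonal projection of f onto W. Writing g = a_0 + a_1 x + a_2 x^2, the coefficients solve the normal equations G · a = b where
  G_{ij} = <φ_i, φ_j> and b_i = <f, φ_i>, with φ_0 = 1, φ_1 = x, φ_2 = x^2.
G =
  [2, 0, 2/3]
  [0, 2/3, 0]
  [2/3, 0, 2/5],
b = (4, -32/15, 4/5).
Solving gives a_0 = 3, a_1 = -16/5, a_2 = -3, so
  g(x) = -3*x^2 - 16*x/5 + 3.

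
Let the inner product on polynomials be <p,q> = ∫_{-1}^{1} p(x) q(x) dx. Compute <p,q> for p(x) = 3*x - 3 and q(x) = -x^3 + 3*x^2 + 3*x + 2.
<p,q> = -66/5

Expand the product: p(x)·q(x) = -3*x^4 + 12*x^3 - 3*x - 6.
∫_{-1}^{1} of each monomial x^k gives [2/(k+1) if k even, 0 if k odd]. Integrating term-by-term (or equivalently evaluating the antiderivative F(x) = -3*x^5/5 + 3*x^4 - 3*x^2/2 - 6*x at the endpoints):
  F(1) − F(−1) = -51/10 − (81/10) = -66/5.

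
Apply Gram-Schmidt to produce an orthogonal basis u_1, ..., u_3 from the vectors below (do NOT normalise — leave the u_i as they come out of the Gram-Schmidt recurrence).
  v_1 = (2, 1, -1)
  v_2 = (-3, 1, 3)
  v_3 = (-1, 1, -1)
Orthogonal basis:
  u_1 = (2, 1, -1)
  u_2 = (-1/3, 7/3, 5/3)
  u_3 = (-24/25, 18/25, -6/5)

Apply the Gram-Schmidt recurrence
  u_1 = v_1
  u_i = v_i − Σ_{j<i} ((v_i · u_j) / (u_j · u_j)) · u_j.

Step by step this gives:
  u_1 = (2, 1, -1)
  u_2 = (-1/3, 7/3, 5/3)
  u_3 = (-24/25, 18/25, -6/5)

Orthogonality check:
  u_2 · u_1 = 0 (should be 0)
  u_3 · u_1 = 0 (should be 0)
  u_3 · u_2 = 0 (should be 0)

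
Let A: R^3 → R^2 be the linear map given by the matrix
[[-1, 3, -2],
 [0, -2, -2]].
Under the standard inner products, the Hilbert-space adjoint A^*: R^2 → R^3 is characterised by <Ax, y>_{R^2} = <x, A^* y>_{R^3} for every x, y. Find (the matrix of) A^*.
A^* = A^T =
[[-1, 0],
 [3, -2],
 [-2, -2]]

For real matrices with standard dot products, the defining identity <Ax, y> = <x, A^* y> gives (Ax)^T y = x^T (A^*) y, i.e. x^T A^T y = x^T (A^*) y. Since this holds for all x, y, we must have A^* = A^T. Therefore
A^* =
[[-1, 0],
 [3, -2],
 [-2, -2]].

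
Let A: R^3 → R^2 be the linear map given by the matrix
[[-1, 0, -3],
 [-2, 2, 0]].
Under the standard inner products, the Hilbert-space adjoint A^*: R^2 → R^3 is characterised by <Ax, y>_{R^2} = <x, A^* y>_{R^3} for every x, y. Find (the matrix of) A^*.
A^* = A^T =
[[-1, -2],
 [0, 2],
 [-3, 0]]

For real matrices with standard dot products, the defining identity <Ax, y> = <x, A^* y> gives (Ax)^T y = x^T (A^*) y, i.e. x^T A^T y = x^T (A^*) y. Since this holds for all x, y, we must have A^* = A^T. Therefore
A^* =
[[-1, -2],
 [0, 2],
 [-3, 0]].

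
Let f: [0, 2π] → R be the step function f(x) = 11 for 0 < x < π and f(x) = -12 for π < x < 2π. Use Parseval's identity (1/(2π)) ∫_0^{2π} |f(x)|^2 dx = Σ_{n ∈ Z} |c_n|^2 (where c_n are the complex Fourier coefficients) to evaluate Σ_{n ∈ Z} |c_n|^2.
Σ |c_n|^2 = 265/2

Parseval equates the L^2 energy of f (normalised by 1/(2π)) with the ℓ^2 sum of its Fourier coefficients: (1/(2π)) ∫_0^{2π} |f|^2 = Σ |c_n|^2.
Compute the left side: (1/(2π)) [∫_0^π 11^2 dx + ∫_π^{2π} (-12)^2 dx] = (1/(2π)) · (121π + 144π) = (121 + 144)/2 = 265/2.
So Σ_{n ∈ Z} |c_n|^2 = 265/2.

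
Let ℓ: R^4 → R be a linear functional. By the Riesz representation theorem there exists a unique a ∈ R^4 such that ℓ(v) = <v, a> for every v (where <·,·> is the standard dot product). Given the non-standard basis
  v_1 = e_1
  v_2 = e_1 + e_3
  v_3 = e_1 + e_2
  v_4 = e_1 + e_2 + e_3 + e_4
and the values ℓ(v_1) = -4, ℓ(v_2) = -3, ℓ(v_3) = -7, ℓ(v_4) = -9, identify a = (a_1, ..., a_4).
a = (-4, -3, 1, -3)

Write a = (a_1, ..., a_4) in the standard basis. For each basis vector v_i, ℓ(v_i) = <v_i, a> is a linear equation in the a_j's. Collect the n equations into a matrix system V a = ℓ, where row i of V is v_i (expressed in the standard basis). Since V is invertible (lower-triangular with 1s on the diagonal, up to permutation), solve by back-substitution:
  V =
[[1, 0, 0, 0],
 [1, 0, 1, 0],
 [1, 1, 0, 0],
 [1, 1, 1, 1]]
  V a = (-4, -3, -7, -9)
Solving gives a = (-4, -3, 1, -3).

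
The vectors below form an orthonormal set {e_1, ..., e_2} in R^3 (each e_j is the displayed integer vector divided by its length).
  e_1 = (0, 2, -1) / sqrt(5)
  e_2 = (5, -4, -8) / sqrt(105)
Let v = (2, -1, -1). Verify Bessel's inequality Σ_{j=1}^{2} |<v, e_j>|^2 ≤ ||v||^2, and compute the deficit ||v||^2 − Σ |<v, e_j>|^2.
Σ |<v, e_j>|^2 = 101/21; ||v||^2 = 6; deficit = 25/21

Write each e_j = u_j / sqrt(<u_j, u_j>) where u_j is the displayed integer vector. Then <v, e_j> = <v, u_j> / sqrt(<u_j, u_j>), so |<v, e_j>|^2 = <v, u_j>^2 / <u_j, u_j>.
Coefficients: <v, e_1> = -1/sqrt(5), <v, e_2> = 22/sqrt(105).
Square and sum: Σ |<v, e_j>|^2 = 101/21.
Compute ||v||^2 = v·v = 6.
Deficit = 6 − 101/21 = 25/21 ≥ 0, confirming Bessel's inequality. (The deficit equals ||v − Σ <v,e_j> e_j||^2, the squared distance from v to span{e_j}.)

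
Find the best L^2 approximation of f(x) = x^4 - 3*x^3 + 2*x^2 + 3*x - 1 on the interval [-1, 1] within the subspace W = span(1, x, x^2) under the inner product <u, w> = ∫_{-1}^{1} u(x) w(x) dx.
g(x) = 20*x^2/7 + 6*x/5 - 38/35

The best approximation g ∈ W is the orthogonal projection of f onto W. Writing g = a_0 + a_1 x + a_2 x^2, the coefficients solve the normal equations G · a = b where
  G_{ij} = <φ_i, φ_j> and b_i = <f, φ_i>, with φ_0 = 1, φ_1 = x, φ_2 = x^2.
G =
  [2, 0, 2/3]
  [0, 2/3, 0]
  [2/3, 0, 2/5],
b = (-4/15, 4/5, 44/105).
Solving gives a_0 = -38/35, a_1 = 6/5, a_2 = 20/7, so
  g(x) = 20*x^2/7 + 6*x/5 - 38/35.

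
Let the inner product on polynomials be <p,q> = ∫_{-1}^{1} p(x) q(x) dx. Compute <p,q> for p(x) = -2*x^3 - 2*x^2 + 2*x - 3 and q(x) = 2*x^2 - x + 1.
<p,q> = -202/15

Expand the product: p(x)·q(x) = -4*x^5 - 2*x^4 + 4*x^3 - 10*x^2 + 5*x - 3.
∫_{-1}^{1} of each monomial x^k gives [2/(k+1) if k even, 0 if k odd]. Integrating term-by-term (or equivalently evaluating the antiderivative F(x) = -2*x^6/3 - 2*x^5/5 + x^4 - 10*x^3/3 + 5*x^2/2 - 3*x at the endpoints):
  F(1) − F(−1) = -39/10 − (287/30) = -202/15.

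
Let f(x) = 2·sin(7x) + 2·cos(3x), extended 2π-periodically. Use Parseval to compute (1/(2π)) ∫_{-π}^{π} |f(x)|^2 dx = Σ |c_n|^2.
Σ |c_n|^2 = 4

Expand |f|^2 and use orthogonality of {sin(nx), cos(mx)} on [-π, π]:
  ∫_{-π}^{π} sin(nx)^2 dx = π, ∫ cos(mx)^2 dx = π, and cross terms integrate to 0.
So ∫_{-π}^{π} f(x)^2 dx = 2^2 · π + 2^2 · π = (4 + 4)π.
Divide by 2π: (4 + 4)/2 = 4.
By Parseval, this equals Σ |c_n|^2.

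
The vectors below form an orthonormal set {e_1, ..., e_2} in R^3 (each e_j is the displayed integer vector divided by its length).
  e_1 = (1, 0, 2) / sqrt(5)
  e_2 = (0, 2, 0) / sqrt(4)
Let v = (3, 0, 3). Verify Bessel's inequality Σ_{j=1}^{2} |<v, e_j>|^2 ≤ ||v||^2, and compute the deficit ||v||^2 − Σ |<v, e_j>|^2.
Σ |<v, e_j>|^2 = 81/5; ||v||^2 = 18; deficit = 9/5

Write each e_j = u_j / sqrt(<u_j, u_j>) where u_j is the displayed integer vector. Then <v, e_j> = <v, u_j> / sqrt(<u_j, u_j>), so |<v, e_j>|^2 = <v, u_j>^2 / <u_j, u_j>.
Coefficients: <v, e_1> = 9/sqrt(5), <v, e_2> = 0/sqrt(4).
Square and sum: Σ |<v, e_j>|^2 = 81/5.
Compute ||v||^2 = v·v = 18.
Deficit = 18 − 81/5 = 9/5 ≥ 0, confirming Bessel's inequality. (The deficit equals ||v − Σ <v,e_j> e_j||^2, the squared distance from v to span{e_j}.)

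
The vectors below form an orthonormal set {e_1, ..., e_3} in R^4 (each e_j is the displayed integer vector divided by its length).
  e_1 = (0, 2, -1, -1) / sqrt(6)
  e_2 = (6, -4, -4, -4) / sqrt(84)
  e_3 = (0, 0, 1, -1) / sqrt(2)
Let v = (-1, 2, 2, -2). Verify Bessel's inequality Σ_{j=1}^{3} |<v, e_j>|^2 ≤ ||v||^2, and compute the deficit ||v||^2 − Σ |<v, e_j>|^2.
Σ |<v, e_j>|^2 = 13; ||v||^2 = 13; deficit = 0

Write each e_j = u_j / sqrt(<u_j, u_j>) where u_j is the displayed integer vector. Then <v, e_j> = <v, u_j> / sqrt(<u_j, u_j>), so |<v, e_j>|^2 = <v, u_j>^2 / <u_j, u_j>.
Coefficients: <v, e_1> = 4/sqrt(6), <v, e_2> = -14/sqrt(84), <v, e_3> = 4/sqrt(2).
Square and sum: Σ |<v, e_j>|^2 = 13.
Compute ||v||^2 = v·v = 13.
Deficit = 13 − 13 = 0 ≥ 0, confirming Bessel's inequality. (The deficit equals ||v − Σ <v,e_j> e_j||^2, the squared distance from v to span{e_j}.)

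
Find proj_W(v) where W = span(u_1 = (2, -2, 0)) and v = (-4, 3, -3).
proj_W(v) = (-7/2, 7/2, 0)

Set up U = [u_1 | ... | u_1] ∈ R^(3×1). The projector onto W = col(U) is P = U (U^T U)^(-1) U^T.
Compute U^T U =
  [8],
and U^T v = (-14).
Solve U^T U · c = U^T v for the coefficients: c = (-7/4). The projection is proj_W(v) = U c.
Check: (v - proj_W(v)) · u_1 = 0  (should be 0).
Result: proj_W(v) = (-7/2, 7/2, 0).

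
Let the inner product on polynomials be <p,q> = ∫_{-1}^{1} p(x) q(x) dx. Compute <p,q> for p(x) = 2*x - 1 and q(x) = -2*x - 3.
<p,q> = 10/3

Expand the product: p(x)·q(x) = -4*x^2 - 4*x + 3.
∫_{-1}^{1} of each monomial x^k gives [2/(k+1) if k even, 0 if k odd]. Integrating term-by-term (or equivalently evaluating the antiderivative F(x) = -4*x^3/3 - 2*x^2 + 3*x at the endpoints):
  F(1) − F(−1) = -1/3 − (-11/3) = 10/3.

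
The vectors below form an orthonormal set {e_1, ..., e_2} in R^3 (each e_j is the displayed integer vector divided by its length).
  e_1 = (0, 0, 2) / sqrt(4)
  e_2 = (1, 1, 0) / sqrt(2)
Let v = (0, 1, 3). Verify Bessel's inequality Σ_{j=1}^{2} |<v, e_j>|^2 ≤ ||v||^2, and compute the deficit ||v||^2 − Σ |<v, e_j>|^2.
Σ |<v, e_j>|^2 = 19/2; ||v||^2 = 10; deficit = 1/2

Write each e_j = u_j / sqrt(<u_j, u_j>) where u_j is the displayed integer vector. Then <v, e_j> = <v, u_j> / sqrt(<u_j, u_j>), so |<v, e_j>|^2 = <v, u_j>^2 / <u_j, u_j>.
Coefficients: <v, e_1> = 6/sqrt(4), <v, e_2> = 1/sqrt(2).
Square and sum: Σ |<v, e_j>|^2 = 19/2.
Compute ||v||^2 = v·v = 10.
Deficit = 10 − 19/2 = 1/2 ≥ 0, confirming Bessel's inequality. (The deficit equals ||v − Σ <v,e_j> e_j||^2, the squared distance from v to span{e_j}.)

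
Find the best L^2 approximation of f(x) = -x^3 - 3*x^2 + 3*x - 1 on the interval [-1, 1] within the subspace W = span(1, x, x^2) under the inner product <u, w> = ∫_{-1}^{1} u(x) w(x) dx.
g(x) = -3*x^2 + 12*x/5 - 1

The best approximation g ∈ W is the orthogonal projection of f onto W. Writing g = a_0 + a_1 x + a_2 x^2, the coefficients solve the normal equations G · a = b where
  G_{ij} = <φ_i, φ_j> and b_i = <f, φ_i>, with φ_0 = 1, φ_1 = x, φ_2 = x^2.
G =
  [2, 0, 2/3]
  [0, 2/3, 0]
  [2/3, 0, 2/5],
b = (-4, 8/5, -28/15).
Solving gives a_0 = -1, a_1 = 12/5, a_2 = -3, so
  g(x) = -3*x^2 + 12*x/5 - 1.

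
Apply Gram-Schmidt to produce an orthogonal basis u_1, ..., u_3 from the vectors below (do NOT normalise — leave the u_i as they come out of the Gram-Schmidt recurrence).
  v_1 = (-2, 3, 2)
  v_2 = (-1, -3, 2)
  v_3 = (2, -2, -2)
Orthogonal basis:
  u_1 = (-2, 3, 2)
  u_2 = (-23/17, -42/17, 40/17)
  u_3 = (24/229, 4/229, 18/229)

Apply the Gram-Schmidt recurrence
  u_1 = v_1
  u_i = v_i − Σ_{j<i} ((v_i · u_j) / (u_j · u_j)) · u_j.

Step by step this gives:
  u_1 = (-2, 3, 2)
  u_2 = (-23/17, -42/17, 40/17)
  u_3 = (24/229, 4/229, 18/229)

Orthogonality check:
  u_2 · u_1 = 0 (should be 0)
  u_3 · u_1 = 0 (should be 0)
  u_3 · u_2 = 0 (should be 0)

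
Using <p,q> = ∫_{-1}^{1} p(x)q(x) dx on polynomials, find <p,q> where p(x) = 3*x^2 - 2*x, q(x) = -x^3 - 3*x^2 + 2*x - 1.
<p,q> = -112/15

Expand the product: p(x)·q(x) = -3*x^5 - 7*x^4 + 12*x^3 - 7*x^2 + 2*x.
∫_{-1}^{1} of each monomial x^k gives [2/(k+1) if k even, 0 if k odd]. Integrating term-by-term (or equivalently evaluating the antiderivative F(x) = -x^6/2 - 7*x^5/5 + 3*x^4 - 7*x^3/3 + x^2 at the endpoints):
  F(1) − F(−1) = -7/30 − (217/30) = -112/15.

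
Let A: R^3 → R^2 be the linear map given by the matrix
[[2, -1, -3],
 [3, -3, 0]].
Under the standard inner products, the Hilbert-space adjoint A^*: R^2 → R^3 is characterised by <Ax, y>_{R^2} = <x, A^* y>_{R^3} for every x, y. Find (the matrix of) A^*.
A^* = A^T =
[[2, 3],
 [-1, -3],
 [-3, 0]]

For real matrices with standard dot products, the defining identity <Ax, y> = <x, A^* y> gives (Ax)^T y = x^T (A^*) y, i.e. x^T A^T y = x^T (A^*) y. Since this holds for all x, y, we must have A^* = A^T. Therefore
A^* =
[[2, 3],
 [-1, -3],
 [-3, 0]].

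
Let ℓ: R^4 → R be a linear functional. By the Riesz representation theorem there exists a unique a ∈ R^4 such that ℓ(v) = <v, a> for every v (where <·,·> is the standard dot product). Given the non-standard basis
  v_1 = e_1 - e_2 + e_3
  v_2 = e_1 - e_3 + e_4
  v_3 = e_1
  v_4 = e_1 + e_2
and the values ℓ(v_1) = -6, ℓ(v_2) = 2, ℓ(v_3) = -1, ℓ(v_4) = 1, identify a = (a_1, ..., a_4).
a = (-1, 2, -3, 0)

Write a = (a_1, ..., a_4) in the standard basis. For each basis vector v_i, ℓ(v_i) = <v_i, a> is a linear equation in the a_j's. Collect the n equations into a matrix system V a = ℓ, where row i of V is v_i (expressed in the standard basis). Since V is invertible (lower-triangular with 1s on the diagonal, up to permutation), solve by back-substitution:
  V =
[[1, -1, 1, 0],
 [1, 0, -1, 1],
 [1, 0, 0, 0],
 [1, 1, 0, 0]]
  V a = (-6, 2, -1, 1)
Solving gives a = (-1, 2, -3, 0).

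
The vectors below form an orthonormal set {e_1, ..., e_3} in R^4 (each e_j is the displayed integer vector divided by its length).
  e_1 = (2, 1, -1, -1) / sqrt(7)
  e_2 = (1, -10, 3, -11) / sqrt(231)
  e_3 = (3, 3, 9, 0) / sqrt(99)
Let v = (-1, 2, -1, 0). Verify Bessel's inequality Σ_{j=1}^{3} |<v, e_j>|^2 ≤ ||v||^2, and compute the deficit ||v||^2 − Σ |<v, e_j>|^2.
Σ |<v, e_j>|^2 = 3; ||v||^2 = 6; deficit = 3

Write each e_j = u_j / sqrt(<u_j, u_j>) where u_j is the displayed integer vector. Then <v, e_j> = <v, u_j> / sqrt(<u_j, u_j>), so |<v, e_j>|^2 = <v, u_j>^2 / <u_j, u_j>.
Coefficients: <v, e_1> = 1/sqrt(7), <v, e_2> = -24/sqrt(231), <v, e_3> = -6/sqrt(99).
Square and sum: Σ |<v, e_j>|^2 = 3.
Compute ||v||^2 = v·v = 6.
Deficit = 6 − 3 = 3 ≥ 0, confirming Bessel's inequality. (The deficit equals ||v − Σ <v,e_j> e_j||^2, the squared distance from v to span{e_j}.)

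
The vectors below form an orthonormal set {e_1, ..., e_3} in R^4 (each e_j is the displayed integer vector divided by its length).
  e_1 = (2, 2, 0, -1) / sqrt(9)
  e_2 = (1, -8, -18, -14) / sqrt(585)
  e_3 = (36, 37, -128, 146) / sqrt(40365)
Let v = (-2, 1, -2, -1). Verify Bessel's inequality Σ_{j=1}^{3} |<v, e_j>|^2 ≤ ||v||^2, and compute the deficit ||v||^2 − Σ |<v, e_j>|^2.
Σ |<v, e_j>|^2 = 206/69; ||v||^2 = 10; deficit = 484/69

Write each e_j = u_j / sqrt(<u_j, u_j>) where u_j is the displayed integer vector. Then <v, e_j> = <v, u_j> / sqrt(<u_j, u_j>), so |<v, e_j>|^2 = <v, u_j>^2 / <u_j, u_j>.
Coefficients: <v, e_1> = -1/sqrt(9), <v, e_2> = 40/sqrt(585), <v, e_3> = 75/sqrt(40365).
Square and sum: Σ |<v, e_j>|^2 = 206/69.
Compute ||v||^2 = v·v = 10.
Deficit = 10 − 206/69 = 484/69 ≥ 0, confirming Bessel's inequality. (The deficit equals ||v − Σ <v,e_j> e_j||^2, the squared distance from v to span{e_j}.)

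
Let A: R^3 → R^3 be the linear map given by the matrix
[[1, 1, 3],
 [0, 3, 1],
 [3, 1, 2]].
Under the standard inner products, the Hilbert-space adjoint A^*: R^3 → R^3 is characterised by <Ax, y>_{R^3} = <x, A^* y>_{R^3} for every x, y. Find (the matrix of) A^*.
A^* = A^T =
[[1, 0, 3],
 [1, 3, 1],
 [3, 1, 2]]

For real matrices with standard dot products, the defining identity <Ax, y> = <x, A^* y> gives (Ax)^T y = x^T (A^*) y, i.e. x^T A^T y = x^T (A^*) y. Since this holds for all x, y, we must have A^* = A^T. Therefore
A^* =
[[1, 0, 3],
 [1, 3, 1],
 [3, 1, 2]].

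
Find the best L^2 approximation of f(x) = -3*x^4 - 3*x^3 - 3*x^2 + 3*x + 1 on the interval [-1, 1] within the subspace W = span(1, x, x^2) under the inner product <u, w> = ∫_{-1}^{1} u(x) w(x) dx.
g(x) = -39*x^2/7 + 6*x/5 + 44/35

The best approximation g ∈ W is the orthogonal projection of f onto W. Writing g = a_0 + a_1 x + a_2 x^2, the coefficients solve the normal equations G · a = b where
  G_{ij} = <φ_i, φ_j> and b_i = <f, φ_i>, with φ_0 = 1, φ_1 = x, φ_2 = x^2.
G =
  [2, 0, 2/3]
  [0, 2/3, 0]
  [2/3, 0, 2/5],
b = (-6/5, 4/5, -146/105).
Solving gives a_0 = 44/35, a_1 = 6/5, a_2 = -39/7, so
  g(x) = -39*x^2/7 + 6*x/5 + 44/35.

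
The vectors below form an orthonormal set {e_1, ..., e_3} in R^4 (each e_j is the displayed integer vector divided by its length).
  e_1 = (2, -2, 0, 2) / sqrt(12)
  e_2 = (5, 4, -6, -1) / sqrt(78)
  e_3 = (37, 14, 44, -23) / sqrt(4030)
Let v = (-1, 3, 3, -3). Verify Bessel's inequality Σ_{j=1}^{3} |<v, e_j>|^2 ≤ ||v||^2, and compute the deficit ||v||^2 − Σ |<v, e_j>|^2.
Σ |<v, e_j>|^2 = 4291/155; ||v||^2 = 28; deficit = 49/155

Write each e_j = u_j / sqrt(<u_j, u_j>) where u_j is the displayed integer vector. Then <v, e_j> = <v, u_j> / sqrt(<u_j, u_j>), so |<v, e_j>|^2 = <v, u_j>^2 / <u_j, u_j>.
Coefficients: <v, e_1> = -14/sqrt(12), <v, e_2> = -8/sqrt(78), <v, e_3> = 206/sqrt(4030).
Square and sum: Σ |<v, e_j>|^2 = 4291/155.
Compute ||v||^2 = v·v = 28.
Deficit = 28 − 4291/155 = 49/155 ≥ 0, confirming Bessel's inequality. (The deficit equals ||v − Σ <v,e_j> e_j||^2, the squared distance from v to span{e_j}.)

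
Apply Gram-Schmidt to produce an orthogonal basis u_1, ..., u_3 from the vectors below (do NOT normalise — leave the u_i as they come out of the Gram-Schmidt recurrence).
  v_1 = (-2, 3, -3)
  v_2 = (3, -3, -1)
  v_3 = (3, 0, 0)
Orthogonal basis:
  u_1 = (-2, 3, -3)
  u_2 = (21/11, -15/11, -29/11)
  u_3 = (216/137, 198/137, 54/137)

Apply the Gram-Schmidt recurrence
  u_1 = v_1
  u_i = v_i − Σ_{j<i} ((v_i · u_j) / (u_j · u_j)) · u_j.

Step by step this gives:
  u_1 = (-2, 3, -3)
  u_2 = (21/11, -15/11, -29/11)
  u_3 = (216/137, 198/137, 54/137)

Orthogonality check:
  u_2 · u_1 = 0 (should be 0)
  u_3 · u_1 = 0 (should be 0)
  u_3 · u_2 = 0 (should be 0)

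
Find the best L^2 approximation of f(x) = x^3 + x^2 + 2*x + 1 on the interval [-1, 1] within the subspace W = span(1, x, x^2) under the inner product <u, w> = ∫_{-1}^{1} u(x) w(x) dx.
g(x) = x^2 + 13*x/5 + 1

The best approximation g ∈ W is the orthogonal projection of f onto W. Writing g = a_0 + a_1 x + a_2 x^2, the coefficients solve the normal equations G · a = b where
  G_{ij} = <φ_i, φ_j> and b_i = <f, φ_i>, with φ_0 = 1, φ_1 = x, φ_2 = x^2.
G =
  [2, 0, 2/3]
  [0, 2/3, 0]
  [2/3, 0, 2/5],
b = (8/3, 26/15, 16/15).
Solving gives a_0 = 1, a_1 = 13/5, a_2 = 1, so
  g(x) = x^2 + 13*x/5 + 1.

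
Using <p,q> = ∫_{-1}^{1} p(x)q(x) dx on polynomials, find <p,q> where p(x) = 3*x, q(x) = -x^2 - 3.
<p,q> = 0

Expand the product: p(x)·q(x) = -3*x^3 - 9*x.
∫_{-1}^{1} of each monomial x^k gives [2/(k+1) if k even, 0 if k odd]. Integrating term-by-term (or equivalently evaluating the antiderivative F(x) = -3*x^4/4 - 9*x^2/2 at the endpoints):
  F(1) − F(−1) = -21/4 − (-21/4) = 0.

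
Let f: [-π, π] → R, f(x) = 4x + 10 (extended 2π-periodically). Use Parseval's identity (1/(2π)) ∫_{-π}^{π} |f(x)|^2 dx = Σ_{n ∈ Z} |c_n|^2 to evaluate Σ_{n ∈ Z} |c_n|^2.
Σ |c_n|^2 = 16π^2/3 + 100

Expand and integrate term by term over [-π, π]:
  ∫ (4x)^2 dx = 16·(2π^3/3); ∫ 2·4·(10)·x dx = 0 (odd integrand); ∫ 10^2 dx = 100·2π.
So (1/(2π)) ∫_{-π}^{π} (4x + 10)^2 dx = 16π^2/3 + 100 = 16π^2/3 + 100.
Parseval ⇒ Σ |c_n|^2 = 16π^2/3 + 100.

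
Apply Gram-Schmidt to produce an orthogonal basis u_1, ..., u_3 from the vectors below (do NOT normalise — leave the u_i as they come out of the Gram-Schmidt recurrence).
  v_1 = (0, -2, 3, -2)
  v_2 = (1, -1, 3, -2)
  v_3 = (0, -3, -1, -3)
Orthogonal basis:
  u_1 = (0, -2, 3, -2)
  u_2 = (1, 13/17, 6/17, -4/17)
  u_3 = (11/10, -11/10, -11/5, -11/5)

Apply the Gram-Schmidt recurrence
  u_1 = v_1
  u_i = v_i − Σ_{j<i} ((v_i · u_j) / (u_j · u_j)) · u_j.

Step by step this gives:
  u_1 = (0, -2, 3, -2)
  u_2 = (1, 13/17, 6/17, -4/17)
  u_3 = (11/10, -11/10, -11/5, -11/5)

Orthogonality check:
  u_2 · u_1 = 0 (should be 0)
  u_3 · u_1 = 0 (should be 0)
  u_3 · u_2 = 0 (should be 0)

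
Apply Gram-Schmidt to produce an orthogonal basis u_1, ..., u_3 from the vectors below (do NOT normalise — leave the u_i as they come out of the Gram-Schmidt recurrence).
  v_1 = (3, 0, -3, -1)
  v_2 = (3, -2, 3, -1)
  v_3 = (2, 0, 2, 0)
Orthogonal basis:
  u_1 = (3, 0, -3, -1)
  u_2 = (54/19, -2, 60/19, -18/19)
  u_3 = (56/109, 114/109, 38/109, 54/109)

Apply the Gram-Schmidt recurrence
  u_1 = v_1
  u_i = v_i − Σ_{j<i} ((v_i · u_j) / (u_j · u_j)) · u_j.

Step by step this gives:
  u_1 = (3, 0, -3, -1)
  u_2 = (54/19, -2, 60/19, -18/19)
  u_3 = (56/109, 114/109, 38/109, 54/109)

Orthogonality check:
  u_2 · u_1 = 0 (should be 0)
  u_3 · u_1 = 0 (should be 0)
  u_3 · u_2 = 0 (should be 0)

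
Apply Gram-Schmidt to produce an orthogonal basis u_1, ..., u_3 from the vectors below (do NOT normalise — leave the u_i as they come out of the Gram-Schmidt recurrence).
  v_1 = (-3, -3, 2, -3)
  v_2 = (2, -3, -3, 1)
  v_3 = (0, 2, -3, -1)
Orthogonal basis:
  u_1 = (-3, -3, 2, -3)
  u_2 = (44/31, -111/31, -81/31, 13/31)
  u_3 = (-601/677, 793/677, -1617/677, -1270/677)

Apply the Gram-Schmidt recurrence
  u_1 = v_1
  u_i = v_i − Σ_{j<i} ((v_i · u_j) / (u_j · u_j)) · u_j.

Step by step this gives:
  u_1 = (-3, -3, 2, -3)
  u_2 = (44/31, -111/31, -81/31, 13/31)
  u_3 = (-601/677, 793/677, -1617/677, -1270/677)

Orthogonality check:
  u_2 · u_1 = 0 (should be 0)
  u_3 · u_1 = 0 (should be 0)
  u_3 · u_2 = 0 (should be 0)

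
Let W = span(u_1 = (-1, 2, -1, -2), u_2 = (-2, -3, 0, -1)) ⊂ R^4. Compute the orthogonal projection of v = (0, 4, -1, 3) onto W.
proj_W(v) = (69/34, 57/17, -3/34, 15/17)

Set up U = [u_1 | ... | u_2] ∈ R^(4×2). The projector onto W = col(U) is P = U (U^T U)^(-1) U^T.
Compute U^T U =
  [10, -2]
  [-2, 14],
and U^T v = (3, -15).
Solve U^T U · c = U^T v for the coefficients: c = (3/34, -18/17). The projection is proj_W(v) = U c.
Check: (v - proj_W(v)) · u_1 = 0  (should be 0).
Check: (v - proj_W(v)) · u_2 = 0  (should be 0).
Result: proj_W(v) = (69/34, 57/17, -3/34, 15/17).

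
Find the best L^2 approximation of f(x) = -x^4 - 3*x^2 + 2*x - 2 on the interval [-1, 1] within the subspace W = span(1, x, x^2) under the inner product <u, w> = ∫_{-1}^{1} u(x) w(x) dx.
g(x) = -27*x^2/7 + 2*x - 67/35

The best approximation g ∈ W is the orthogonal projection of f onto W. Writing g = a_0 + a_1 x + a_2 x^2, the coefficients solve the normal equations G · a = b where
  G_{ij} = <φ_i, φ_j> and b_i = <f, φ_i>, with φ_0 = 1, φ_1 = x, φ_2 = x^2.
G =
  [2, 0, 2/3]
  [0, 2/3, 0]
  [2/3, 0, 2/5],
b = (-32/5, 4/3, -296/105).
Solving gives a_0 = -67/35, a_1 = 2, a_2 = -27/7, so
  g(x) = -27*x^2/7 + 2*x - 67/35.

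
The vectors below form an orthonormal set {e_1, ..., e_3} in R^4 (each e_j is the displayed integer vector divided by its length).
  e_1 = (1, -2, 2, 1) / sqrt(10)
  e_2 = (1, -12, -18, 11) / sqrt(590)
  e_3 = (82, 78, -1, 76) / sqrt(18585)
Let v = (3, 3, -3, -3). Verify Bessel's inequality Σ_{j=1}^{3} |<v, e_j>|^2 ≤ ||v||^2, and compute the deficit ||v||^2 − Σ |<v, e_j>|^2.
Σ |<v, e_j>|^2 = 127/7; ||v||^2 = 36; deficit = 125/7

Write each e_j = u_j / sqrt(<u_j, u_j>) where u_j is the displayed integer vector. Then <v, e_j> = <v, u_j> / sqrt(<u_j, u_j>), so |<v, e_j>|^2 = <v, u_j>^2 / <u_j, u_j>.
Coefficients: <v, e_1> = -12/sqrt(10), <v, e_2> = -12/sqrt(590), <v, e_3> = 255/sqrt(18585).
Square and sum: Σ |<v, e_j>|^2 = 127/7.
Compute ||v||^2 = v·v = 36.
Deficit = 36 − 127/7 = 125/7 ≥ 0, confirming Bessel's inequality. (The deficit equals ||v − Σ <v,e_j> e_j||^2, the squared distance from v to span{e_j}.)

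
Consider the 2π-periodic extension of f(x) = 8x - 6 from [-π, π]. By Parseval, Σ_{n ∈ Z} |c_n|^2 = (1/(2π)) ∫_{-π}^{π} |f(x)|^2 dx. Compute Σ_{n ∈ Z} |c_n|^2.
Σ |c_n|^2 = 64π^2/3 + 36

Expand and integrate term by term over [-π, π]:
  ∫ (8x)^2 dx = 64·(2π^3/3); ∫ 2·8·(-6)·x dx = 0 (odd integrand); ∫ (-6)^2 dx = 36·2π.
So (1/(2π)) ∫_{-π}^{π} (8x - 6)^2 dx = 64π^2/3 + 36 = 64π^2/3 + 36.
Parseval ⇒ Σ |c_n|^2 = 64π^2/3 + 36.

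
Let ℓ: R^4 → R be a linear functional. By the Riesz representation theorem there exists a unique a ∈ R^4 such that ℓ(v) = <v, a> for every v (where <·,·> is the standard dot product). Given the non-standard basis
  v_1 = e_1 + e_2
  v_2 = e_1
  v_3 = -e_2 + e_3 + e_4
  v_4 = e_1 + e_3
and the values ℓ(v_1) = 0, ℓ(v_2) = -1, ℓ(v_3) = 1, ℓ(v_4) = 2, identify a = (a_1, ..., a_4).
a = (-1, 1, 3, -1)

Write a = (a_1, ..., a_4) in the standard basis. For each basis vector v_i, ℓ(v_i) = <v_i, a> is a linear equation in the a_j's. Collect the n equations into a matrix system V a = ℓ, where row i of V is v_i (expressed in the standard basis). Since V is invertible (lower-triangular with 1s on the diagonal, up to permutation), solve by back-substitution:
  V =
[[1, 1, 0, 0],
 [1, 0, 0, 0],
 [0, -1, 1, 1],
 [1, 0, 1, 0]]
  V a = (0, -1, 1, 2)
Solving gives a = (-1, 1, 3, -1).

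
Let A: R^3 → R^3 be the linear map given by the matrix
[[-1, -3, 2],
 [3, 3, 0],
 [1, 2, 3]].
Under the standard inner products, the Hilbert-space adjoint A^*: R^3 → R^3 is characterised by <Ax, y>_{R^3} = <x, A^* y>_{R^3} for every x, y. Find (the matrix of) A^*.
A^* = A^T =
[[-1, 3, 1],
 [-3, 3, 2],
 [2, 0, 3]]

For real matrices with standard dot products, the defining identity <Ax, y> = <x, A^* y> gives (Ax)^T y = x^T (A^*) y, i.e. x^T A^T y = x^T (A^*) y. Since this holds for all x, y, we must have A^* = A^T. Therefore
A^* =
[[-1, 3, 1],
 [-3, 3, 2],
 [2, 0, 3]].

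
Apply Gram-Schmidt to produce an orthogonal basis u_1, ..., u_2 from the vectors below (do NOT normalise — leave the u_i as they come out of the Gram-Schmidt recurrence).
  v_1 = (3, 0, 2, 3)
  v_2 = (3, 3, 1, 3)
Orthogonal basis:
  u_1 = (3, 0, 2, 3)
  u_2 = (3/11, 3, -9/11, 3/11)

Apply the Gram-Schmidt recurrence
  u_1 = v_1
  u_i = v_i − Σ_{j<i} ((v_i · u_j) / (u_j · u_j)) · u_j.

Step by step this gives:
  u_1 = (3, 0, 2, 3)
  u_2 = (3/11, 3, -9/11, 3/11)

Orthogonality check:
  u_2 · u_1 = 0 (should be 0)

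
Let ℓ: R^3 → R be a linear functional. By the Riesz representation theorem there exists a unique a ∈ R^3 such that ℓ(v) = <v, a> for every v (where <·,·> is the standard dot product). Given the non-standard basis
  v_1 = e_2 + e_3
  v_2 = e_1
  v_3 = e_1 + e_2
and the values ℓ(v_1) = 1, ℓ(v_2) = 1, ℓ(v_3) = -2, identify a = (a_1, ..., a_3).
a = (1, -3, 4)

Write a = (a_1, ..., a_3) in the standard basis. For each basis vector v_i, ℓ(v_i) = <v_i, a> is a linear equation in the a_j's. Collect the n equations into a matrix system V a = ℓ, where row i of V is v_i (expressed in the standard basis). Since V is invertible (lower-triangular with 1s on the diagonal, up to permutation), solve by back-substitution:
  V =
[[0, 1, 1],
 [1, 0, 0],
 [1, 1, 0]]
  V a = (1, 1, -2)
Solving gives a = (1, -3, 4).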